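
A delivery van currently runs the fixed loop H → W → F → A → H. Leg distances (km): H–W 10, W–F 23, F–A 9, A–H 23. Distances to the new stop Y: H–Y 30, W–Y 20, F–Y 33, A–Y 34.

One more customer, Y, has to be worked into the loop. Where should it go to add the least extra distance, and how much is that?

Minimum extra distance: 30 km, inserting Y between W and F.

Insertion cost between consecutive stops i–j is d(i,Y) + d(Y,j) − d(i,j):
  between H and W: 30 + 20 − 10 = 40
  between W and F: 20 + 33 − 23 = 30
  between F and A: 33 + 34 − 9 = 58
  between A and H: 34 + 30 − 23 = 41
Cheapest insertion is between W and F, adding 30.
New total = 65 + 30 = 95.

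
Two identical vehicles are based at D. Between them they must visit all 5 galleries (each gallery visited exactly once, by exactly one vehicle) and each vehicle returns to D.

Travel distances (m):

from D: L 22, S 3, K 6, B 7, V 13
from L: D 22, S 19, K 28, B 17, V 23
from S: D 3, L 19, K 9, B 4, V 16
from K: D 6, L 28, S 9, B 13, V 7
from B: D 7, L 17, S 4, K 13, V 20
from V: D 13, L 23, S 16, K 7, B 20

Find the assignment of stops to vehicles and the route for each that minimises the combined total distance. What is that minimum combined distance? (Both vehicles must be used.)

Minimum combined distance: 66 m.

Check every non-empty split of the stops between the two vehicles; for each half take its own optimal tour:
  {L} + {S, K, B, V}: 44 + 40 = 84
  {S} + {L, K, B, V}: 6 + 60 = 66
  {L, S} + {K, B, V}: 44 + 40 = 84
  {K} + {L, S, B, V}: 12 + 60 = 72
  {L, K} + {S, B, V}: 56 + 40 = 96
  {S, K} + {L, B, V}: 18 + 60 = 78
  … (15 splits in total)
Best: vehicle 1 D → S → D = 6; vehicle 2 D → K → V → L → B → D = 60; combined 66.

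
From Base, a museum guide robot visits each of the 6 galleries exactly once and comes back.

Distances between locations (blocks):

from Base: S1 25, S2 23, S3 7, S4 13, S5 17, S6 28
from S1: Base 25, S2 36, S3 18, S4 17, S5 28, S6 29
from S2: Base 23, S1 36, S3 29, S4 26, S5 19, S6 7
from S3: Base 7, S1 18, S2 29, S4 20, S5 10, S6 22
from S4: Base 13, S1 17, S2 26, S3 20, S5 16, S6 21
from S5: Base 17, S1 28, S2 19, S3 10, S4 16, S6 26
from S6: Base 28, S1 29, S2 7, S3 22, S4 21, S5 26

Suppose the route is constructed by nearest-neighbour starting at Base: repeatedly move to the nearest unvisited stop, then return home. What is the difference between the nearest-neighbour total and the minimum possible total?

7 blocks longer than the optimal tour.

From Base: S3=7, S4=13, S5=17, S2=23, S1=25, S6=28 → choose S3 (7).
From S3: S5=10, S1=18, S4=20, S6=22, S2=29 → choose S5 (10).
From S5: S4=16, S2=19, S6=26, S1=28 → choose S4 (16).
From S4: S1=17, S6=21, S2=26 → choose S1 (17).
From S1: S6=29, S2=36 → choose S6 (29).
From S6: S2=7 → choose S2 (7).
NN route Base → S3 → S5 → S4 → S1 → S6 → S2 → Base costs 109.
Optimal: Base → S3 → S5 → S2 → S6 → S1 → S4 → Base costs 102 (by enumerating all 360 distinct tours).
Excess = 109 − 102 = 7.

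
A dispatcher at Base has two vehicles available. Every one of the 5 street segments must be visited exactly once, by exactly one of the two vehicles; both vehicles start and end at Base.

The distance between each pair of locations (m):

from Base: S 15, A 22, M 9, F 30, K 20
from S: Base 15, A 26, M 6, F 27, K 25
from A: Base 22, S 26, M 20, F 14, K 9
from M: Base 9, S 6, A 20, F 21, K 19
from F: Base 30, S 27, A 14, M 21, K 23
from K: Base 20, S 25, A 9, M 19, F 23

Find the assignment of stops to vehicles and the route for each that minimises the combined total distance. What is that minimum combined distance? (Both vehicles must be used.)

Try each way of splitting the stops between the two vehicles (each non-empty) and, for each split, find the best tour for each vehicle:
  {S} + {A, M, F, K}: 30 + 73 = 103
  {A} + {S, M, F, K}: 44 + 85 = 129
  {S, A} + {M, F, K}: 63 + 73 = 136
  {M} + {S, A, F, K}: 18 + 85 = 103
  {S, M} + {A, F, K}: 30 + 73 = 103
  {A, M} + {S, F, K}: 51 + 85 = 136
  … (15 splits in total)
Best: vehicle 1 Base → S → Base = 30; vehicle 2 Base → M → F → A → K → Base = 73; combined 103.

103 m — the smallest possible combined total.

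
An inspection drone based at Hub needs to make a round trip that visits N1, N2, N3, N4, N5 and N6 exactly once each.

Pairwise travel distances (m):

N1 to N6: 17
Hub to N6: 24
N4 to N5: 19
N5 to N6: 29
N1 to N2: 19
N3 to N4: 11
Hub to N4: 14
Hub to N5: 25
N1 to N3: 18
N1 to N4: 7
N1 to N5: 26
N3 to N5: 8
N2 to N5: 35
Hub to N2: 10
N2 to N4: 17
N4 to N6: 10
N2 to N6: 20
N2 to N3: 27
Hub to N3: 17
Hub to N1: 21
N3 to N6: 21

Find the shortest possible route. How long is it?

There are 360 distinct closed tours to check (reversals are equivalent).
Hub→N1→N2→N3→N4→N5→N6→Hub: 21+19+27+11+19+29+24 = 150
Hub→N1→N2→N3→N4→N6→N5→Hub: 21+19+27+11+10+29+25 = 142
Hub→N1→N2→N3→N5→N4→N6→Hub: 21+19+27+8+19+10+24 = 128
Hub→N1→N2→N3→N5→N6→N4→Hub: 21+19+27+8+29+10+14 = 128
Hub→N1→N2→N3→N6→N4→N5→Hub: 21+19+27+21+10+19+25 = 142
Hub→N1→N2→N3→N6→N5→N4→Hub: 21+19+27+21+29+19+14 = 150
Hub→N1→N2→N4→N3→N5→N6→Hub: 21+19+17+11+8+29+24 = 129
Hub→N1→N2→N4→N3→N6→N5→Hub: 21+19+17+11+21+29+25 = 143
… (352 more)
Hub→N2→N6→N1→N4→N3→N5→Hub: 10+20+17+7+11+8+25 = 98  ← best
The minimum is 98.
One optimal route: Hub → N2 → N6 → N1 → N4 → N3 → N5 → Hub (or its reverse).

98 m — the shortest possible round trip.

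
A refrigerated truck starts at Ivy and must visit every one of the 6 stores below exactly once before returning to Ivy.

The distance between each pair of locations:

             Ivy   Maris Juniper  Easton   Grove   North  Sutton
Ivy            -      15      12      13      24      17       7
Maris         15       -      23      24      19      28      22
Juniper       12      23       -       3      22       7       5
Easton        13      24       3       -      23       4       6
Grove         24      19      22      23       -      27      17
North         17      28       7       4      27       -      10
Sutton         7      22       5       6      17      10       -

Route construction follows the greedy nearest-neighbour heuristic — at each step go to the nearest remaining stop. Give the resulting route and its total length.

Nearest-neighbour total = 80; route Ivy → Sutton → Juniper → Easton → North → Grove → Maris → Ivy.

From Ivy: distances to unvisited — Sutton=7, Juniper=12, Easton=13, Maris=15, North=17, Grove=24. Nearest is Sutton (7).
From Sutton: distances to unvisited — Juniper=5, Easton=6, North=10, Grove=17, Maris=22. Nearest is Juniper (5).
From Juniper: distances to unvisited — Easton=3, North=7, Grove=22, Maris=23. Nearest is Easton (3).
From Easton: distances to unvisited — North=4, Grove=23, Maris=24. Nearest is North (4).
From North: distances to unvisited — Grove=27, Maris=28. Nearest is Grove (27).
From Grove: distances to unvisited — Maris=19. Nearest is Maris (19).
Return Maris→Ivy: 15.
Total = 7 + 5 + 3 + 4 + 27 + 19 + 15 = 80.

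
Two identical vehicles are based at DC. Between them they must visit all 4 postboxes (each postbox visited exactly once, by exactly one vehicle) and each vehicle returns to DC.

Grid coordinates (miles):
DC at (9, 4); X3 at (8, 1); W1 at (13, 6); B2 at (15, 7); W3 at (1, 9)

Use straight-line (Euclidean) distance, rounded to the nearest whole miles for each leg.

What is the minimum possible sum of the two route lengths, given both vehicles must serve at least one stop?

There are 2^3 − 1 = 7 ways to divide the 4 stops into two non-empty groups. For each, the best each vehicle can do is its own shortest tour through its group:
  {X3} + {W1, B2, W3}: 6 + 29 = 35
  {W1} + {X3, B2, W3}: 8 + 35 = 43
  {X3, W1} + {B2, W3}: 14 + 30 = 44
  {B2} + {X3, W1, W3}: 14 + 30 = 44
  {X3, B2} + {W1, W3}: 19 + 25 = 44
  {W1, B2} + {X3, W3}: 13 + 23 = 36
  … (7 splits in total)
Best: vehicle 1 DC → X3 → DC = 6; vehicle 2 DC → W1 → B2 → W3 → DC = 29; combined 35.

35 miles — the smallest possible combined total.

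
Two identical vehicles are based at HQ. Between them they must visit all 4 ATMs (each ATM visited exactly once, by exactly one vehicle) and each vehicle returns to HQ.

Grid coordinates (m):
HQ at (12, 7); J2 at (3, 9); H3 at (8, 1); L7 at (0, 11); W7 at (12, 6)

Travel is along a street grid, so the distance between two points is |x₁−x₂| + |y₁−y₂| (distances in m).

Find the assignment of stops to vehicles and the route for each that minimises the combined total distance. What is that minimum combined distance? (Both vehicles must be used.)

There are 2^3 − 1 = 7 ways to divide the 4 stops into two non-empty groups. For each, the best each vehicle can do is its own shortest tour through its group:
  {J2} + {H3, L7, W7}: 22 + 44 = 66
  {H3} + {J2, L7, W7}: 20 + 34 = 54
  {J2, H3} + {L7, W7}: 34 + 34 = 68
  {L7} + {J2, H3, W7}: 32 + 34 = 66
  {J2, L7} + {H3, W7}: 32 + 20 = 52
  {H3, L7} + {J2, W7}: 44 + 24 = 68
  … (7 splits in total)
  {J2, H3, L7} + {W7}: 44 + 2 = 46  ← best
Best: vehicle 1 HQ → J2 → L7 → H3 → HQ = 44; vehicle 2 HQ → W7 → HQ = 2; combined 46.

Minimum combined distance: 46 m.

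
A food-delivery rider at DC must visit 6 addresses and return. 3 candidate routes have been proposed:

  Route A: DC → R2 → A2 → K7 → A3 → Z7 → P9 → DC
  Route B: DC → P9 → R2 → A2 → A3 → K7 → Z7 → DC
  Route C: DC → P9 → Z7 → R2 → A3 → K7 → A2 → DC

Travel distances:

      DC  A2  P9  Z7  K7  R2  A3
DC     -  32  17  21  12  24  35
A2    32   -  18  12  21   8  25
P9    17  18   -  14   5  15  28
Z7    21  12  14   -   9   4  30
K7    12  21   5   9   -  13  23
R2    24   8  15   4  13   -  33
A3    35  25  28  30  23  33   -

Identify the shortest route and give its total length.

Route A: 24 + 8 + 21 + 23 + 30 + 14 + 17 = 137
Route B: 17 + 15 + 8 + 25 + 23 + 9 + 21 = 118
Route C: 17 + 14 + 4 + 33 + 23 + 21 + 32 = 144

Shortest is Route B, total 118.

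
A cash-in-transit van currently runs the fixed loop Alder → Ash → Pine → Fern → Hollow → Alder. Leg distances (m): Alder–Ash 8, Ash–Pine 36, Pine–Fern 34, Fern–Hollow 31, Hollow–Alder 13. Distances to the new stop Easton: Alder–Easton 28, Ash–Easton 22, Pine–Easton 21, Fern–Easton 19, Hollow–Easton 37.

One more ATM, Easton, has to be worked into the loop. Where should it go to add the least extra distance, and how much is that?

Adding 6 m by placing Easton on the Pine–Fern leg.

Insertion cost between consecutive stops i–j is d(i,Easton) + d(Easton,j) − d(i,j):
  between Alder and Ash: 28 + 22 − 8 = 42
  between Ash and Pine: 22 + 21 − 36 = 7
  between Pine and Fern: 21 + 19 − 34 = 6
  between Fern and Hollow: 19 + 37 − 31 = 25
  between Hollow and Alder: 37 + 28 − 13 = 52
Cheapest insertion is between Pine and Fern, adding 6.
New total = 122 + 6 = 128.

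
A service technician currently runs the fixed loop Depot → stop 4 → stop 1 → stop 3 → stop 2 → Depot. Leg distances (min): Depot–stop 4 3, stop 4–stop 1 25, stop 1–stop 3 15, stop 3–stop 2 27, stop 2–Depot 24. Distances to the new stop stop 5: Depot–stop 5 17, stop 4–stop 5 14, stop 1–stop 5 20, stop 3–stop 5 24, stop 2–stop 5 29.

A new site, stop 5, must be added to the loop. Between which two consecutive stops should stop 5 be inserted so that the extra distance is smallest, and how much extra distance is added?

Insertion cost between consecutive stops i–j is d(i,stop 5) + d(stop 5,j) − d(i,j):
  between Depot and stop 4: 17 + 14 − 3 = 28
  between stop 4 and stop 1: 14 + 20 − 25 = 9
  between stop 1 and stop 3: 20 + 24 − 15 = 29
  between stop 3 and stop 2: 24 + 29 − 27 = 26
  between stop 2 and Depot: 29 + 17 − 24 = 22
Cheapest insertion is between stop 4 and stop 1, adding 9.
New total = 94 + 9 = 103.

+9 min — insert stop 5 between stop 4 and stop 1.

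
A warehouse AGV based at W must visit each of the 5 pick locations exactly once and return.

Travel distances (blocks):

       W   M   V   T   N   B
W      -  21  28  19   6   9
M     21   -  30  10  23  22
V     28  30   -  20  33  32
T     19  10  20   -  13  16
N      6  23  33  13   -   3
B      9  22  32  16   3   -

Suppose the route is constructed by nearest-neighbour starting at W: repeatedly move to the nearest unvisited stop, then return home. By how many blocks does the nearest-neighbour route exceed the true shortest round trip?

4 blocks longer than the optimal tour.

W: N=6, B=9, T=19, M=21, V=28 ⇒ N
N: B=3, T=13, M=23, V=33 ⇒ B
B: T=16, M=22, V=32 ⇒ T
T: M=10, V=20 ⇒ M
M: V=30 ⇒ V
NN route W → N → B → T → M → V → W costs 93.
Optimal: W → V → T → M → B → N → W costs 89 (by enumerating all 60 distinct tours).
Excess = 93 − 89 = 4.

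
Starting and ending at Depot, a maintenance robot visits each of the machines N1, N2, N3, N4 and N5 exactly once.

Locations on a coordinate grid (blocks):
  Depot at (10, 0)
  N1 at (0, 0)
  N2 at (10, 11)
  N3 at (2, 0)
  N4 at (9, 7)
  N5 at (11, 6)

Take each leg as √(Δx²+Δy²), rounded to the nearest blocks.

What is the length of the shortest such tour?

Depot → N1 → N2 → N3 → N4 → N5 → Depot: 10+15+14+10+2+6 = 57
Depot → N1 → N2 → N3 → N5 → N4 → Depot: 10+15+14+11+2+7 = 59
Depot → N1 → N2 → N4 → N3 → N5 → Depot: 10+15+4+10+11+6 = 56
Depot → N1 → N2 → N4 → N5 → N3 → Depot: 10+15+4+2+11+8 = 50
Depot → N1 → N2 → N5 → N3 → N4 → Depot: 10+15+5+11+10+7 = 58
Depot → N1 → N2 → N5 → N4 → N3 → Depot: 10+15+5+2+10+8 = 50
Depot → N1 → N3 → N2 → N4 → N5 → Depot: 10+2+14+4+2+6 = 38
Depot → N1 → N3 → N2 → N5 → N4 → Depot: 10+2+14+5+2+7 = 40
Depot → N1 → N3 → N4 → N2 → N5 → Depot: 10+2+10+4+5+6 = 37
Depot → N1 → N3 → N4 → N5 → N2 → Depot: 10+2+10+2+5+11 = 40
Depot → N1 → N3 → N5 → N2 → N4 → Depot: 10+2+11+5+4+7 = 39
Depot → N1 → N3 → N5 → N4 → N2 → Depot: 10+2+11+2+4+11 = 40
Depot → N1 → N4 → N2 → N3 → N5 → Depot: 10+11+4+14+11+6 = 56
Depot → N1 → N4 → N2 → N5 → N3 → Depot: 10+11+4+5+11+8 = 49
… (46 more)
Depot → N3 → N1 → N4 → N2 → N5 → Depot: 8+2+11+4+5+6 = 36  ← best
The minimum is 36.
One optimal route: Depot → N3 → N1 → N4 → N2 → N5 → Depot (or its reverse).

Minimum total distance: 36 blocks.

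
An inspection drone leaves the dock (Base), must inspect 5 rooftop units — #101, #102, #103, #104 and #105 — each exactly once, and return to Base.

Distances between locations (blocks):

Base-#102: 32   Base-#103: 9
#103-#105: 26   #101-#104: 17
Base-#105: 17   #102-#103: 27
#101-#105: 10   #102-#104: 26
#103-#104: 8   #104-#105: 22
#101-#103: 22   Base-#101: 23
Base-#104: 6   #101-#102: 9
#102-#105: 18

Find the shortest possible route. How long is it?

Minimum total distance: 77 blocks.

With 5 stops there are 5!/2 = 60 distinct round trips (a route and its reverse cost the same).
Base - #101 - #102 - #103 - #104 - #105 - Base: 23+9+27+8+22+17 = 106
Base - #101 - #102 - #103 - #105 - #104 - Base: 23+9+27+26+22+6 = 113
Base - #101 - #102 - #104 - #103 - #105 - Base: 23+9+26+8+26+17 = 109
Base - #101 - #102 - #104 - #105 - #103 - Base: 23+9+26+22+26+9 = 115
Base - #101 - #102 - #105 - #103 - #104 - Base: 23+9+18+26+8+6 = 90
Base - #101 - #102 - #105 - #104 - #103 - Base: 23+9+18+22+8+9 = 89
Base - #101 - #103 - #102 - #104 - #105 - Base: 23+22+27+26+22+17 = 137
Base - #101 - #103 - #102 - #105 - #104 - Base: 23+22+27+18+22+6 = 118
Base - #101 - #103 - #104 - #102 - #105 - Base: 23+22+8+26+18+17 = 114
Base - #101 - #103 - #104 - #105 - #102 - Base: 23+22+8+22+18+32 = 125
Base - #101 - #103 - #105 - #102 - #104 - Base: 23+22+26+18+26+6 = 121
Base - #101 - #103 - #105 - #104 - #102 - Base: 23+22+26+22+26+32 = 151
Base - #101 - #104 - #102 - #103 - #105 - Base: 23+17+26+27+26+17 = 136
Base - #101 - #104 - #102 - #105 - #103 - Base: 23+17+26+18+26+9 = 119
… (46 more)
Base - #104 - #103 - #102 - #101 - #105 - Base: 6+8+27+9+10+17 = 77  ← best
The minimum is 77.
One optimal route: Base → #104 → #103 → #102 → #101 → #105 → Base (or its reverse).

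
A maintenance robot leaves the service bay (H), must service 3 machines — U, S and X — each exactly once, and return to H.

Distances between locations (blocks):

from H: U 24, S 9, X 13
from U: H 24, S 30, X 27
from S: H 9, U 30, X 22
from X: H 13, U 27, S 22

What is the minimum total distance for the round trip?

There are 3 distinct closed tours to check (reversals are equivalent).
H → U → S → X → H: 24+30+22+13 = 89
H → U → X → S → H: 24+27+22+9 = 82
H → S → U → X → H: 9+30+27+13 = 79
The minimum is 79.
One optimal route: H → S → U → X → H (or its reverse).

Minimum total distance: 79 blocks.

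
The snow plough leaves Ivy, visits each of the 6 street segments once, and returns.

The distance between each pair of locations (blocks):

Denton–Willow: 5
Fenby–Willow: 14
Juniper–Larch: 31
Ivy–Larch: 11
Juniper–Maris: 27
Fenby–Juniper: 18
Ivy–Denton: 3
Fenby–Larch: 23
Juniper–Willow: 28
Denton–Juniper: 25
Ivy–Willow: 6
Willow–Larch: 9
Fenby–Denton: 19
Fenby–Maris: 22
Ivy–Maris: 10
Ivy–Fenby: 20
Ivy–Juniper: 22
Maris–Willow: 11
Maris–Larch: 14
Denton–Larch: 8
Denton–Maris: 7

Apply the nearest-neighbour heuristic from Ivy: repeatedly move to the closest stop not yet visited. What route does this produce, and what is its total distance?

Ivy → [Denton:3 / Willow:6 / Maris:10 / Larch:11 / Fenby:20 / Juniper:22] → Denton (3)
Denton → [Willow:5 / Maris:7 / Larch:8 / Fenby:19 / Juniper:25] → Willow (5)
Willow → [Larch:9 / Maris:11 / Fenby:14 / Juniper:28] → Larch (9)
Larch → [Maris:14 / Fenby:23 / Juniper:31] → Maris (14)
Maris → [Fenby:22 / Juniper:27] → Fenby (22)
Fenby → [Juniper:18] → Juniper (18)
Return Juniper→Ivy: 22.
Total = 3 + 5 + 9 + 14 + 22 + 18 + 22 = 93.

Total distance 93 blocks via the nearest-neighbour route Ivy → Denton → Willow → Larch → Maris → Fenby → Juniper → Ivy.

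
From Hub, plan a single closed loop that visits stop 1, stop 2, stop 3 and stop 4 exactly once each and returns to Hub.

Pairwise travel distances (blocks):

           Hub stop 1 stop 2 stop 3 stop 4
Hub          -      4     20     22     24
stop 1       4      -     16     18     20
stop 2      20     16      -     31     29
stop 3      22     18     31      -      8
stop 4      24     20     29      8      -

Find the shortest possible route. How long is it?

79 blocks — the shortest possible round trip.

There are 12 distinct closed tours to check (reversals are equivalent).
Hub → stop 1 → stop 2 → stop 3 → stop 4 → Hub: 4+16+31+8+24 = 83
Hub → stop 1 → stop 2 → stop 4 → stop 3 → Hub: 4+16+29+8+22 = 79
Hub → stop 1 → stop 3 → stop 2 → stop 4 → Hub: 4+18+31+29+24 = 106
Hub → stop 1 → stop 3 → stop 4 → stop 2 → Hub: 4+18+8+29+20 = 79
Hub → stop 1 → stop 4 → stop 2 → stop 3 → Hub: 4+20+29+31+22 = 106
Hub → stop 1 → stop 4 → stop 3 → stop 2 → Hub: 4+20+8+31+20 = 83
Hub → stop 2 → stop 1 → stop 3 → stop 4 → Hub: 20+16+18+8+24 = 86
Hub → stop 2 → stop 1 → stop 4 → stop 3 → Hub: 20+16+20+8+22 = 86
Hub → stop 2 → stop 3 → stop 1 → stop 4 → Hub: 20+31+18+20+24 = 113
Hub → stop 2 → stop 4 → stop 1 → stop 3 → Hub: 20+29+20+18+22 = 109
Hub → stop 3 → stop 1 → stop 2 → stop 4 → Hub: 22+18+16+29+24 = 109
Hub → stop 3 → stop 2 → stop 1 → stop 4 → Hub: 22+31+16+20+24 = 113
The minimum is 79.
One optimal route: Hub → stop 1 → stop 2 → stop 4 → stop 3 → Hub (or its reverse).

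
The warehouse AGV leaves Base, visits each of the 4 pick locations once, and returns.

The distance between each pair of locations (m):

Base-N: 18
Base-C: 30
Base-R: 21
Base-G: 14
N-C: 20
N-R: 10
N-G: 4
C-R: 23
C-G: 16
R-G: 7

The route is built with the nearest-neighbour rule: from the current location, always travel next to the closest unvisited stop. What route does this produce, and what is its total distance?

At Base the remaining stops are G 14, N 18, R 21, C 30; go to G.
At G the remaining stops are N 4, R 7, C 16; go to N.
At N the remaining stops are R 10, C 20; go to R.
At R the remaining stops are C 23; go to C.
Return C→Base: 30.
Total = 14 + 4 + 10 + 23 + 30 = 81.

81 m along Base → G → N → R → C → Base.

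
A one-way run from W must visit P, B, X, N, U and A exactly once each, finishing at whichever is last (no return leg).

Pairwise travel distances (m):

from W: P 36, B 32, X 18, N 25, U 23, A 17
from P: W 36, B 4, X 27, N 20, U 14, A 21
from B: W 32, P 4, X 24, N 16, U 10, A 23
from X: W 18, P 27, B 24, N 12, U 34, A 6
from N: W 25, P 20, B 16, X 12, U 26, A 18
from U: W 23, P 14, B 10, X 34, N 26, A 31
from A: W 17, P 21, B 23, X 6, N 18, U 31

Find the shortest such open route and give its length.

There are 6! = 720 possible orderings.
W - P - B - X - N - U - A: 36+4+24+12+26+31 = 133
W - P - B - X - N - A - U: 36+4+24+12+18+31 = 125
W - P - B - X - U - N - A: 36+4+24+34+26+18 = 142
W - P - B - X - U - A - N: 36+4+24+34+31+18 = 147
W - P - B - X - A - N - U: 36+4+24+6+18+26 = 114
W - P - B - X - A - U - N: 36+4+24+6+31+26 = 127
W - P - B - N - X - U - A: 36+4+16+12+34+31 = 133
W - P - B - N - X - A - U: 36+4+16+12+6+31 = 105
… (712 more)
W - A - X - N - P - B - U: 17+6+12+20+4+10 = 69  ← best
The minimum is 69.
One shortest path: W → A → X → N → P → B → U.

Shortest open route: 69 m.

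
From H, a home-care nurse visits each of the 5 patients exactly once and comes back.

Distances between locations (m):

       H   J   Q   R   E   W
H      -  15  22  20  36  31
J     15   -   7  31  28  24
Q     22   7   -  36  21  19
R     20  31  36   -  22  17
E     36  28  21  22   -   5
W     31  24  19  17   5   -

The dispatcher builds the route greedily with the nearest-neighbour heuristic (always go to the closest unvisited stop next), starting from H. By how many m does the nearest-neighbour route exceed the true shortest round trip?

H: J=15, R=20, Q=22, W=31, E=36 ⇒ J
J: Q=7, W=24, E=28, R=31 ⇒ Q
Q: W=19, E=21, R=36 ⇒ W
W: E=5, R=17 ⇒ E
E: R=22 ⇒ R
NN route H → J → Q → W → E → R → H costs 88.
Optimal: H → J → Q → E → W → R → H costs 85 (by enumerating all 60 distinct tours).
Excess = 88 − 85 = 3.

The nearest-neighbour route is 3 m longer than optimal.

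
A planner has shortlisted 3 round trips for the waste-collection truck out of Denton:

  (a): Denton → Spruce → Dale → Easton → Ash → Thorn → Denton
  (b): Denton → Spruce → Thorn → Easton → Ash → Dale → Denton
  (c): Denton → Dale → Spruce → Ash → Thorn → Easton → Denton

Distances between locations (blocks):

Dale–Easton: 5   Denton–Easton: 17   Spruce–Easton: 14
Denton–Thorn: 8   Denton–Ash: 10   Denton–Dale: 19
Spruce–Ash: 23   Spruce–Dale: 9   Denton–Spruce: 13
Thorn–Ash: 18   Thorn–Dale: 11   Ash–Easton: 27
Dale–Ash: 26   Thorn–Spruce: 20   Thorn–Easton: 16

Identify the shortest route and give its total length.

80 blocks — (a) is the shortest.

(a): 13 + 9 + 5 + 27 + 18 + 8 = 80
(b): 13 + 20 + 16 + 27 + 26 + 19 = 121
(c): 19 + 9 + 23 + 18 + 16 + 17 = 102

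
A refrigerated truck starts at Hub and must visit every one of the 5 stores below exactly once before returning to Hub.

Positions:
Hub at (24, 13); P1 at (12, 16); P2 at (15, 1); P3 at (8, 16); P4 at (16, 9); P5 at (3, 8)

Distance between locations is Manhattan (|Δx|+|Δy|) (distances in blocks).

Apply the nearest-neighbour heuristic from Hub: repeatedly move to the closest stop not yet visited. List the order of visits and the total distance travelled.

At Hub the remaining stops are P4 12, P1 15, P3 19, P2 21, P5 26; go to P4.
At P4 the remaining stops are P2 9, P1 11, P5 14, P3 15; go to P2.
At P2 the remaining stops are P1 18, P5 19, P3 22; go to P1.
At P1 the remaining stops are P3 4, P5 17; go to P3.
At P3 the remaining stops are P5 13; go to P5.
Return P5→Hub: 26.
Total = 12 + 9 + 18 + 4 + 13 + 26 = 82.

Nearest-neighbour total = 82 blocks; route Hub → P4 → P2 → P1 → P3 → P5 → Hub.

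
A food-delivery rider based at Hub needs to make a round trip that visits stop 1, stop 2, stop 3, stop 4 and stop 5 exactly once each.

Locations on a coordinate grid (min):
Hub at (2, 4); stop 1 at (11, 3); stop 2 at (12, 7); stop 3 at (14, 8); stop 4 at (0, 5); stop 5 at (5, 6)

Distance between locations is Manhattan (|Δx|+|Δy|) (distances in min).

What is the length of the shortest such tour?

38 min — the shortest possible round trip.

There are 60 distinct closed tours to check (reversals are equivalent).
Hub - stop 1 - stop 2 - stop 3 - stop 4 - stop 5 - Hub: 10+5+3+17+6+5 = 46
Hub - stop 1 - stop 2 - stop 3 - stop 5 - stop 4 - Hub: 10+5+3+11+6+3 = 38
Hub - stop 1 - stop 2 - stop 4 - stop 3 - stop 5 - Hub: 10+5+14+17+11+5 = 62
Hub - stop 1 - stop 2 - stop 4 - stop 5 - stop 3 - Hub: 10+5+14+6+11+16 = 62
Hub - stop 1 - stop 2 - stop 5 - stop 3 - stop 4 - Hub: 10+5+8+11+17+3 = 54
Hub - stop 1 - stop 2 - stop 5 - stop 4 - stop 3 - Hub: 10+5+8+6+17+16 = 62
Hub - stop 1 - stop 3 - stop 2 - stop 4 - stop 5 - Hub: 10+8+3+14+6+5 = 46
Hub - stop 1 - stop 3 - stop 2 - stop 5 - stop 4 - Hub: 10+8+3+8+6+3 = 38
Hub - stop 1 - stop 3 - stop 4 - stop 2 - stop 5 - Hub: 10+8+17+14+8+5 = 62
Hub - stop 1 - stop 3 - stop 4 - stop 5 - stop 2 - Hub: 10+8+17+6+8+13 = 62
Hub - stop 1 - stop 3 - stop 5 - stop 2 - stop 4 - Hub: 10+8+11+8+14+3 = 54
Hub - stop 1 - stop 3 - stop 5 - stop 4 - stop 2 - Hub: 10+8+11+6+14+13 = 62
Hub - stop 1 - stop 4 - stop 2 - stop 3 - stop 5 - Hub: 10+13+14+3+11+5 = 56
Hub - stop 1 - stop 4 - stop 2 - stop 5 - stop 3 - Hub: 10+13+14+8+11+16 = 72
… (46 more)
The minimum is 38.
One optimal route: Hub → stop 1 → stop 2 → stop 3 → stop 5 → stop 4 → Hub (or its reverse).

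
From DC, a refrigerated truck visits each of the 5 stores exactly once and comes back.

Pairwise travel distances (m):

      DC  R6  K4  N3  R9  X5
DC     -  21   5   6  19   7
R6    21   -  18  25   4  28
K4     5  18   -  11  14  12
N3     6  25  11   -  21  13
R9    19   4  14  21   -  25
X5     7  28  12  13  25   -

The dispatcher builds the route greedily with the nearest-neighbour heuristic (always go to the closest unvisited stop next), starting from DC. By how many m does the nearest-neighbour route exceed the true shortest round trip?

DC: K4=5, N3=6, X5=7, R9=19, R6=21 ⇒ K4
K4: N3=11, X5=12, R9=14, R6=18 ⇒ N3
N3: X5=13, R9=21, R6=25 ⇒ X5
X5: R9=25, R6=28 ⇒ R9
R9: R6=4 ⇒ R6
NN route DC → K4 → N3 → X5 → R9 → R6 → DC costs 79.
Optimal: DC → K4 → R6 → R9 → N3 → X5 → DC costs 68 (by enumerating all 60 distinct tours).
Excess = 79 − 68 = 11.

11 m longer than the optimal tour.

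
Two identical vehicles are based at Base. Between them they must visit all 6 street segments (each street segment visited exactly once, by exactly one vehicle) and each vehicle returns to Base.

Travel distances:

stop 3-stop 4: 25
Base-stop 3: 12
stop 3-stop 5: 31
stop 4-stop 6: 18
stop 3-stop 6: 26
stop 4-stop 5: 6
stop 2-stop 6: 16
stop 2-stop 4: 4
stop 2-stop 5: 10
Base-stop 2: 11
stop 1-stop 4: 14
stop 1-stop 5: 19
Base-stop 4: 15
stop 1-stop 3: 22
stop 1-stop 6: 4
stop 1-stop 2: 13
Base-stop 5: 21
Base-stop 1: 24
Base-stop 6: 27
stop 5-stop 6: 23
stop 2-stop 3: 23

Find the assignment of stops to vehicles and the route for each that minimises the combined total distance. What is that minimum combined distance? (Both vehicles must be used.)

Check every non-empty split of the stops between the two vehicles; for each half take its own optimal tour:
  {stop 1} + {stop 2, stop 3, stop 4, stop 5, stop 6}: 48 + 82 = 130
  {stop 2} + {stop 1, stop 3, stop 4, stop 5, stop 6}: 22 + 82 = 104
  {stop 1, stop 2} + {stop 3, stop 4, stop 5, stop 6}: 48 + 82 = 130
  {stop 3} + {stop 1, stop 2, stop 4, stop 5, stop 6}: 24 + 71 = 95
  {stop 1, stop 3} + {stop 2, stop 4, stop 5, stop 6}: 58 + 71 = 129
  {stop 2, stop 3} + {stop 1, stop 4, stop 5, stop 6}: 46 + 71 = 117
  … (31 splits in total)
Best: vehicle 1 Base → stop 3 → Base = 24; vehicle 2 Base → stop 2 → stop 4 → stop 5 → stop 1 → stop 6 → Base = 71; combined 95.

95 — the smallest possible combined total.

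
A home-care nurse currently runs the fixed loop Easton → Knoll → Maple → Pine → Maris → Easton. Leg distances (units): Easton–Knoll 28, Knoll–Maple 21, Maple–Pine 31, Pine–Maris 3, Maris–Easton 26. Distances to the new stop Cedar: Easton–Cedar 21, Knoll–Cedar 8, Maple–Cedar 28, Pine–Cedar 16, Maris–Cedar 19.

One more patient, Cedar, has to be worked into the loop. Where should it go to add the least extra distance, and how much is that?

Insertion cost between consecutive stops i–j is d(i,Cedar) + d(Cedar,j) − d(i,j):
  between Easton and Knoll: 21 + 8 − 28 = 1
  between Knoll and Maple: 8 + 28 − 21 = 15
  between Maple and Pine: 28 + 16 − 31 = 13
  between Pine and Maris: 16 + 19 − 3 = 32
  between Maris and Easton: 19 + 21 − 26 = 14
Cheapest insertion is between Easton and Knoll, adding 1.
New total = 109 + 1 = 110.

+1 — insert Cedar between Easton and Knoll.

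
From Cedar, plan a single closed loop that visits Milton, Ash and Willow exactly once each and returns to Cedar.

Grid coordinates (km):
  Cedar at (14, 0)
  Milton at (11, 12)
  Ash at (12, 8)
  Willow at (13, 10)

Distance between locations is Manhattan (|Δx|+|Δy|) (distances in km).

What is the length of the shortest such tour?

Cedar → Milton → Ash → Willow → Cedar: 15+5+3+11 = 34
Cedar → Milton → Willow → Ash → Cedar: 15+4+3+10 = 32
Cedar → Ash → Milton → Willow → Cedar: 10+5+4+11 = 30
The minimum is 30.
One optimal route: Cedar → Ash → Milton → Willow → Cedar (or its reverse).

30 km — the shortest possible round trip.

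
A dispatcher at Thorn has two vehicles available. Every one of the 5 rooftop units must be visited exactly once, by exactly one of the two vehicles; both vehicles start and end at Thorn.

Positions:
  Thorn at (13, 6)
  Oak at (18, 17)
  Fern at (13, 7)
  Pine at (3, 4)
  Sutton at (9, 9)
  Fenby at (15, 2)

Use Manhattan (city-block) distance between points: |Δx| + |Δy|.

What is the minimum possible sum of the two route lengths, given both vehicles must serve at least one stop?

There are 2^4 − 1 = 15 ways to divide the 5 stops into two non-empty groups. For each, the best each vehicle can do is its own shortest tour through its group:
  {Oak} + {Fern, Pine, Sutton, Fenby}: 32 + 38 = 70
  {Fern} + {Oak, Pine, Sutton, Fenby}: 2 + 64 = 66
  {Oak, Fern} + {Pine, Sutton, Fenby}: 32 + 38 = 70
  {Pine} + {Oak, Fern, Sutton, Fenby}: 24 + 48 = 72
  {Oak, Pine} + {Fern, Sutton, Fenby}: 56 + 26 = 82
  {Fern, Pine} + {Oak, Sutton, Fenby}: 26 + 48 = 74
  … (15 splits in total)
Best: vehicle 1 Thorn → Fern → Thorn = 2; vehicle 2 Thorn → Oak → Sutton → Pine → Fenby → Thorn = 64; combined 66.

Minimum combined distance: 66.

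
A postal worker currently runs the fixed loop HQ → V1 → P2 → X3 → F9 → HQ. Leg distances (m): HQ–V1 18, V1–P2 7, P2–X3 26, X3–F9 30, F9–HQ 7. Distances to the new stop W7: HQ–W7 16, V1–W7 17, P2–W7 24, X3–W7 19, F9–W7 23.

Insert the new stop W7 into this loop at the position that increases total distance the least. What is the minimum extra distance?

Minimum extra distance: 12 m, inserting W7 between X3 and F9.

Insertion cost between consecutive stops i–j is d(i,W7) + d(W7,j) − d(i,j):
  between HQ and V1: 16 + 17 − 18 = 15
  between V1 and P2: 17 + 24 − 7 = 34
  between P2 and X3: 24 + 19 − 26 = 17
  between X3 and F9: 19 + 23 − 30 = 12
  between F9 and HQ: 23 + 16 − 7 = 32
Cheapest insertion is between X3 and F9, adding 12.
New total = 88 + 12 = 100.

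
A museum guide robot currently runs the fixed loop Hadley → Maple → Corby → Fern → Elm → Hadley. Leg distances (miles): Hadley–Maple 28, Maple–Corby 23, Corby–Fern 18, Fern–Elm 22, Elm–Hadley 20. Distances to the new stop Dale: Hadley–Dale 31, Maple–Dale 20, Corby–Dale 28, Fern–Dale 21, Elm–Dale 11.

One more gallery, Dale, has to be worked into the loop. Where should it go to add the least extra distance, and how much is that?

Minimum extra distance: 10 miles, inserting Dale between Fern and Elm.

Insertion cost between consecutive stops i–j is d(i,Dale) + d(Dale,j) − d(i,j):
  between Hadley and Maple: 31 + 20 − 28 = 23
  between Maple and Corby: 20 + 28 − 23 = 25
  between Corby and Fern: 28 + 21 − 18 = 31
  between Fern and Elm: 21 + 11 − 22 = 10
  between Elm and Hadley: 11 + 31 − 20 = 22
Cheapest insertion is between Fern and Elm, adding 10.
New total = 111 + 10 = 121.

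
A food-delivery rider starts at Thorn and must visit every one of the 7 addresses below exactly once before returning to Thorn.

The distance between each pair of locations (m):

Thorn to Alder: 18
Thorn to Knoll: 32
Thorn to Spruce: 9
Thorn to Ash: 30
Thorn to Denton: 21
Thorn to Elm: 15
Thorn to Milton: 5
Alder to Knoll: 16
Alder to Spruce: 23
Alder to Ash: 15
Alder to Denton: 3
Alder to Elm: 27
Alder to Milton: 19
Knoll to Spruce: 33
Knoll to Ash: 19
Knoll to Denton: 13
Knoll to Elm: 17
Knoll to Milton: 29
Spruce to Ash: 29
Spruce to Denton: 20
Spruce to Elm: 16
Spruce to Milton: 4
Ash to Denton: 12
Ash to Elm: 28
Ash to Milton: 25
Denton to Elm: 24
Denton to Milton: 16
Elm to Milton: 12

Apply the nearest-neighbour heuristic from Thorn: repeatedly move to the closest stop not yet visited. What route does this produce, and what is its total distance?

Total distance 103 m via the nearest-neighbour route Thorn → Milton → Spruce → Elm → Knoll → Denton → Alder → Ash → Thorn.

From Thorn: distances to unvisited — Milton=5, Spruce=9, Elm=15, Alder=18, Denton=21, Ash=30, Knoll=32. Nearest is Milton (5).
From Milton: distances to unvisited — Spruce=4, Elm=12, Denton=16, Alder=19, Ash=25, Knoll=29. Nearest is Spruce (4).
From Spruce: distances to unvisited — Elm=16, Denton=20, Alder=23, Ash=29, Knoll=33. Nearest is Elm (16).
From Elm: distances to unvisited — Knoll=17, Denton=24, Alder=27, Ash=28. Nearest is Knoll (17).
From Knoll: distances to unvisited — Denton=13, Alder=16, Ash=19. Nearest is Denton (13).
From Denton: distances to unvisited — Alder=3, Ash=12. Nearest is Alder (3).
From Alder: distances to unvisited — Ash=15. Nearest is Ash (15).
Return Ash→Thorn: 30.
Total = 5 + 4 + 16 + 17 + 13 + 3 + 15 + 30 = 103.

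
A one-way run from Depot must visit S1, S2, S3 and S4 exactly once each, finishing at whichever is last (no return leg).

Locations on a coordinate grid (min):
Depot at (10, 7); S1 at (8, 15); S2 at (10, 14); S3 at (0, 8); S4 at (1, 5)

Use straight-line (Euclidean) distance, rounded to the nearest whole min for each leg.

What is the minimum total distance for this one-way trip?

Minimum one-way distance = 23 min.

There are 4! = 24 possible orderings.
Depot→S1→S2→S3→S4: 8+2+12+3 = 25
Depot→S1→S2→S4→S3: 8+2+13+3 = 26
Depot→S1→S3→S2→S4: 8+11+12+13 = 44
Depot→S1→S3→S4→S2: 8+11+3+13 = 35
Depot→S1→S4→S2→S3: 8+12+13+12 = 45
Depot→S1→S4→S3→S2: 8+12+3+12 = 35
Depot→S2→S1→S3→S4: 7+2+11+3 = 23
Depot→S2→S1→S4→S3: 7+2+12+3 = 24
Depot→S2→S3→S1→S4: 7+12+11+12 = 42
Depot→S2→S3→S4→S1: 7+12+3+12 = 34
Depot→S2→S4→S1→S3: 7+13+12+11 = 43
Depot→S2→S4→S3→S1: 7+13+3+11 = 34
Depot→S3→S1→S2→S4: 10+11+2+13 = 36
Depot→S3→S1→S4→S2: 10+11+12+13 = 46
… (10 more)
The minimum is 23.
One shortest path: Depot → S2 → S1 → S3 → S4.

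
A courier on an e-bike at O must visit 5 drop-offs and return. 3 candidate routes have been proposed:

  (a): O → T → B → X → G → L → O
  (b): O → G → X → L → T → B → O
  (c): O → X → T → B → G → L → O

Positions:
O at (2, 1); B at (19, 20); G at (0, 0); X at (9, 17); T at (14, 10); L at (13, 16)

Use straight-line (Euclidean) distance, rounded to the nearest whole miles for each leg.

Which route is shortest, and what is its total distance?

(a): 15 + 11 + 10 + 19 + 21 + 19 = 95
(b): 2 + 19 + 4 + 6 + 11 + 25 = 67
(c): 17 + 9 + 11 + 28 + 21 + 19 = 105

Shortest is (b), total 67 miles.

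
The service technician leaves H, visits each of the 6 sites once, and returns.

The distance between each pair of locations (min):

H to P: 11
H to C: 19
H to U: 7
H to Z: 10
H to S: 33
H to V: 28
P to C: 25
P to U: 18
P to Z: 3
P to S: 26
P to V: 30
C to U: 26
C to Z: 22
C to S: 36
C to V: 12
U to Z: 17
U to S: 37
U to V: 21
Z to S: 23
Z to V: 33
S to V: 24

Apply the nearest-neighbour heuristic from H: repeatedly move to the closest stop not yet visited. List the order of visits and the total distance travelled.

At H the remaining stops are U 7, Z 10, P 11, C 19, V 28, S 33; go to U.
At U the remaining stops are Z 17, P 18, V 21, C 26, S 37; go to Z.
At Z the remaining stops are P 3, C 22, S 23, V 33; go to P.
At P the remaining stops are C 25, S 26, V 30; go to C.
At C the remaining stops are V 12, S 36; go to V.
At V the remaining stops are S 24; go to S.
Return S→H: 33.
Total = 7 + 17 + 3 + 25 + 12 + 24 + 33 = 121.

Nearest-neighbour total = 121 min; route H → U → Z → P → C → V → S → H.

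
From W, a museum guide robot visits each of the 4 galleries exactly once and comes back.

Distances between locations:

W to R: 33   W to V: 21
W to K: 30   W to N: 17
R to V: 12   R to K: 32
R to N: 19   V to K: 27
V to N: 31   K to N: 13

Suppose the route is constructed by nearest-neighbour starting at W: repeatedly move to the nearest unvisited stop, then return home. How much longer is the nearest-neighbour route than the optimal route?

W: N=17, V=21, K=30, R=33 ⇒ N
N: K=13, R=19, V=31 ⇒ K
K: V=27, R=32 ⇒ V
V: R=12 ⇒ R
NN route W → N → K → V → R → W costs 102.
Optimal: W → V → R → K → N → W costs 95 (by enumerating all 12 distinct tours).
Excess = 102 − 95 = 7.

7 longer than the optimal tour.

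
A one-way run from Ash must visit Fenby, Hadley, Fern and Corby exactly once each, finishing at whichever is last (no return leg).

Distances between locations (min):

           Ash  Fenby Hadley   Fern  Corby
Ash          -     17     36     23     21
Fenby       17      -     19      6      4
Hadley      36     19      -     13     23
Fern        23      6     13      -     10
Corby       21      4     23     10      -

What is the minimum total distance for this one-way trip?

There are 4! = 24 possible orderings.
Ash→Fenby→Hadley→Fern→Corby: 17+19+13+10 = 59
Ash→Fenby→Hadley→Corby→Fern: 17+19+23+10 = 69
Ash→Fenby→Fern→Hadley→Corby: 17+6+13+23 = 59
Ash→Fenby→Fern→Corby→Hadley: 17+6+10+23 = 56
Ash→Fenby→Corby→Hadley→Fern: 17+4+23+13 = 57
Ash→Fenby→Corby→Fern→Hadley: 17+4+10+13 = 44
Ash→Hadley→Fenby→Fern→Corby: 36+19+6+10 = 71
Ash→Hadley→Fenby→Corby→Fern: 36+19+4+10 = 69
Ash→Hadley→Fern→Fenby→Corby: 36+13+6+4 = 59
Ash→Hadley→Fern→Corby→Fenby: 36+13+10+4 = 63
Ash→Hadley→Corby→Fenby→Fern: 36+23+4+6 = 69
Ash→Hadley→Corby→Fern→Fenby: 36+23+10+6 = 75
Ash→Fern→Fenby→Hadley→Corby: 23+6+19+23 = 71
Ash→Fern→Fenby→Corby→Hadley: 23+6+4+23 = 56
… (10 more)
The minimum is 44.
One shortest path: Ash → Fenby → Corby → Fern → Hadley.

Minimum one-way distance = 44 min.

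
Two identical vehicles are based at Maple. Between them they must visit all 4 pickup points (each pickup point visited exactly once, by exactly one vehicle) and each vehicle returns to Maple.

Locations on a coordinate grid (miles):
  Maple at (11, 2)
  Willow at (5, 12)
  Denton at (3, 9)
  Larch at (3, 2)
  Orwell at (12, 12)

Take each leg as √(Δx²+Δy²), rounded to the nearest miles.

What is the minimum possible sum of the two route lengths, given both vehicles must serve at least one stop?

There are 2^3 − 1 = 7 ways to divide the 4 stops into two non-empty groups. For each, the best each vehicle can do is its own shortest tour through its group:
  {Willow} + {Denton, Larch, Orwell}: 24 + 34 = 58
  {Denton} + {Willow, Larch, Orwell}: 22 + 35 = 57
  {Willow, Denton} + {Larch, Orwell}: 27 + 31 = 58
  {Larch} + {Willow, Denton, Orwell}: 16 + 32 = 48
  {Willow, Larch} + {Denton, Orwell}: 30 + 30 = 60
  {Denton, Larch} + {Willow, Orwell}: 26 + 29 = 55
  … (7 splits in total)
Best: vehicle 1 Maple → Larch → Maple = 16; vehicle 2 Maple → Denton → Willow → Orwell → Maple = 32; combined 48.

48 miles — the smallest possible combined total.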